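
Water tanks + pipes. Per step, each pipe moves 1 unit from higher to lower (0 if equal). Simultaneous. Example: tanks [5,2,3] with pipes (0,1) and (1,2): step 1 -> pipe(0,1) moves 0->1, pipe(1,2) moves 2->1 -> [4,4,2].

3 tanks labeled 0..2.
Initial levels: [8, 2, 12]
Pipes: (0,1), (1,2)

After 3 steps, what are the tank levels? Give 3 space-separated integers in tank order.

Step 1: flows [0->1,2->1] -> levels [7 4 11]
Step 2: flows [0->1,2->1] -> levels [6 6 10]
Step 3: flows [0=1,2->1] -> levels [6 7 9]

Answer: 6 7 9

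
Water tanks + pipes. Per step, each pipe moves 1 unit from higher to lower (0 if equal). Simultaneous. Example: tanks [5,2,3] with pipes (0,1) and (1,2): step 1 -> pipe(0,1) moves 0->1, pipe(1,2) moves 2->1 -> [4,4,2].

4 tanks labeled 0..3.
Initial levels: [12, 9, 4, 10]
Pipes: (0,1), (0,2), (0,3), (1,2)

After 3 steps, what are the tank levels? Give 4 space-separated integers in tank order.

Step 1: flows [0->1,0->2,0->3,1->2] -> levels [9 9 6 11]
Step 2: flows [0=1,0->2,3->0,1->2] -> levels [9 8 8 10]
Step 3: flows [0->1,0->2,3->0,1=2] -> levels [8 9 9 9]

Answer: 8 9 9 9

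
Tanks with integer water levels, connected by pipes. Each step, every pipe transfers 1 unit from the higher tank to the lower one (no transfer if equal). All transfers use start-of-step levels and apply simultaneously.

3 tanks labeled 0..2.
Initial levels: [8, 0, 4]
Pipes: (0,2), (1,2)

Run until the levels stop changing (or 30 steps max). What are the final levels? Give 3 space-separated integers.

Step 1: flows [0->2,2->1] -> levels [7 1 4]
Step 2: flows [0->2,2->1] -> levels [6 2 4]
Step 3: flows [0->2,2->1] -> levels [5 3 4]
Step 4: flows [0->2,2->1] -> levels [4 4 4]
Step 5: flows [0=2,1=2] -> levels [4 4 4]
  -> stable (no change)

Answer: 4 4 4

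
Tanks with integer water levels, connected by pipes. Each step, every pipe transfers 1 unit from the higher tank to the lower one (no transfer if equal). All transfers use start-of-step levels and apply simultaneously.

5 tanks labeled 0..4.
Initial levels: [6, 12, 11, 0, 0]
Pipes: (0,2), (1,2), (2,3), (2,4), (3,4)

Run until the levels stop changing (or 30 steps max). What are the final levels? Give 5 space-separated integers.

Step 1: flows [2->0,1->2,2->3,2->4,3=4] -> levels [7 11 9 1 1]
Step 2: flows [2->0,1->2,2->3,2->4,3=4] -> levels [8 10 7 2 2]
Step 3: flows [0->2,1->2,2->3,2->4,3=4] -> levels [7 9 7 3 3]
Step 4: flows [0=2,1->2,2->3,2->4,3=4] -> levels [7 8 6 4 4]
Step 5: flows [0->2,1->2,2->3,2->4,3=4] -> levels [6 7 6 5 5]
Step 6: flows [0=2,1->2,2->3,2->4,3=4] -> levels [6 6 5 6 6]
Step 7: flows [0->2,1->2,3->2,4->2,3=4] -> levels [5 5 9 5 5]
Step 8: flows [2->0,2->1,2->3,2->4,3=4] -> levels [6 6 5 6 6]
  -> period-2 cycle: step 8 state = step 6 state; never stabilizes
  -> state at step 30: (30-6) mod 2 = 0, same as step 6 -> [6 6 5 6 6]

Answer: 6 6 5 6 6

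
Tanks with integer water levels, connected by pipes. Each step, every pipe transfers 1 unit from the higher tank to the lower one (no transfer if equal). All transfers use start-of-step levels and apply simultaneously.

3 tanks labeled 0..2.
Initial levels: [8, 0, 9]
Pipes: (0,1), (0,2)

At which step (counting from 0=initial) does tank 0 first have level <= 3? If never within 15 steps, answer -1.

Answer: -1

Derivation:
Step 1: flows [0->1,2->0] -> levels [8 1 8]
Step 2: flows [0->1,0=2] -> levels [7 2 8]
Step 3: flows [0->1,2->0] -> levels [7 3 7]
Step 4: flows [0->1,0=2] -> levels [6 4 7]
Step 5: flows [0->1,2->0] -> levels [6 5 6]
Step 6: flows [0->1,0=2] -> levels [5 6 6]
Step 7: flows [1->0,2->0] -> levels [7 5 5]
Step 8: flows [0->1,0->2] -> levels [5 6 6]
  -> period-2 cycle (repeats step 6); tank 0 never drops to <=3
Tank 0 never reaches <=3 within 15 steps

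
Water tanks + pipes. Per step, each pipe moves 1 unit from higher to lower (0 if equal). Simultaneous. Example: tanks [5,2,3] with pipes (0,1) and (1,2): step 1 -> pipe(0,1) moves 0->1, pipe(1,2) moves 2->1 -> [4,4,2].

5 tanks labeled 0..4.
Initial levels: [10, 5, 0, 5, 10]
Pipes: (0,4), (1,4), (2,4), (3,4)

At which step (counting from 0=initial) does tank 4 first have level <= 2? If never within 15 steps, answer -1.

Step 1: flows [0=4,4->1,4->2,4->3] -> levels [10 6 1 6 7]
Step 2: flows [0->4,4->1,4->2,4->3] -> levels [9 7 2 7 5]
Step 3: flows [0->4,1->4,4->2,3->4] -> levels [8 6 3 6 7]
Step 4: flows [0->4,4->1,4->2,4->3] -> levels [7 7 4 7 5]
Step 5: flows [0->4,1->4,4->2,3->4] -> levels [6 6 5 6 7]
Step 6: flows [4->0,4->1,4->2,4->3] -> levels [7 7 6 7 3]
Step 7: flows [0->4,1->4,2->4,3->4] -> levels [6 6 5 6 7]
  -> period-2 cycle (repeats step 5); tank 4 never drops to <=2
Tank 4 never reaches <=2 within 15 steps

Answer: -1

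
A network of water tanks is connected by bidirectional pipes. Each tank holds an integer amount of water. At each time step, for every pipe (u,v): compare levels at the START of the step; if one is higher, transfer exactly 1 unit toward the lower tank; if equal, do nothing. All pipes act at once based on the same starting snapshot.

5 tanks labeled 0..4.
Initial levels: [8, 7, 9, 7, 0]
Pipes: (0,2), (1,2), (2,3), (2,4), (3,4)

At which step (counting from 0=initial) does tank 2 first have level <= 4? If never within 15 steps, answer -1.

Step 1: flows [2->0,2->1,2->3,2->4,3->4] -> levels [9 8 5 7 2]
Step 2: flows [0->2,1->2,3->2,2->4,3->4] -> levels [8 7 7 5 4]
Step 3: flows [0->2,1=2,2->3,2->4,3->4] -> levels [7 7 6 5 6]
Step 4: flows [0->2,1->2,2->3,2=4,4->3] -> levels [6 6 7 7 5]
Step 5: flows [2->0,2->1,2=3,2->4,3->4] -> levels [7 7 4 6 7]
Tank 2 first reaches <=4 at step 5

Answer: 5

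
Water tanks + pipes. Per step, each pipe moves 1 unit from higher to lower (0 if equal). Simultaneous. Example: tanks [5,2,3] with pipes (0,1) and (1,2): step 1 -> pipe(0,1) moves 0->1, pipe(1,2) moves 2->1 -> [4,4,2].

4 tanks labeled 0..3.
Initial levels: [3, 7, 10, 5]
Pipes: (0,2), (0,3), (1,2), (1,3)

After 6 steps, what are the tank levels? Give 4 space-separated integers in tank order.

Answer: 8 7 5 5

Derivation:
Step 1: flows [2->0,3->0,2->1,1->3] -> levels [5 7 8 5]
Step 2: flows [2->0,0=3,2->1,1->3] -> levels [6 7 6 6]
Step 3: flows [0=2,0=3,1->2,1->3] -> levels [6 5 7 7]
Step 4: flows [2->0,3->0,2->1,3->1] -> levels [8 7 5 5]
Step 5: flows [0->2,0->3,1->2,1->3] -> levels [6 5 7 7]
  -> period-2 cycle: step 5 state = step 3 state
  -> state at step 6: (6-3) mod 2 = 1, same as step 4 -> [8 7 5 5]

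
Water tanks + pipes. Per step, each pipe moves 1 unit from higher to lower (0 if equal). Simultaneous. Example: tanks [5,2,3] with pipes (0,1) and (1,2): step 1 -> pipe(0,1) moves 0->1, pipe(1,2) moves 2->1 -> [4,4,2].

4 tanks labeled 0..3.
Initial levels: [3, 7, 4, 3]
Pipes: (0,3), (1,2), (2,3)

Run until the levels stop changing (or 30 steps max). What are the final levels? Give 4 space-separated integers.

Step 1: flows [0=3,1->2,2->3] -> levels [3 6 4 4]
Step 2: flows [3->0,1->2,2=3] -> levels [4 5 5 3]
Step 3: flows [0->3,1=2,2->3] -> levels [3 5 4 5]
Step 4: flows [3->0,1->2,3->2] -> levels [4 4 6 3]
Step 5: flows [0->3,2->1,2->3] -> levels [3 5 4 5]
  -> period-2 cycle: step 5 state = step 3 state; never stabilizes
  -> state at step 30: (30-3) mod 2 = 1, same as step 4 -> [4 4 6 3]

Answer: 4 4 6 3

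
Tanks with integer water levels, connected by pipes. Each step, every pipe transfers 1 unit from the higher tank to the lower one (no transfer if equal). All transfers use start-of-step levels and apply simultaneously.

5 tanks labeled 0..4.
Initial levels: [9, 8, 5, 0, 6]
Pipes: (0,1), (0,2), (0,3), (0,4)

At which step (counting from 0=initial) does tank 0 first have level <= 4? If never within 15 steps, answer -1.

Step 1: flows [0->1,0->2,0->3,0->4] -> levels [5 9 6 1 7]
Step 2: flows [1->0,2->0,0->3,4->0] -> levels [7 8 5 2 6]
Step 3: flows [1->0,0->2,0->3,0->4] -> levels [5 7 6 3 7]
Step 4: flows [1->0,2->0,0->3,4->0] -> levels [7 6 5 4 6]
Step 5: flows [0->1,0->2,0->3,0->4] -> levels [3 7 6 5 7]
Tank 0 first reaches <=4 at step 5

Answer: 5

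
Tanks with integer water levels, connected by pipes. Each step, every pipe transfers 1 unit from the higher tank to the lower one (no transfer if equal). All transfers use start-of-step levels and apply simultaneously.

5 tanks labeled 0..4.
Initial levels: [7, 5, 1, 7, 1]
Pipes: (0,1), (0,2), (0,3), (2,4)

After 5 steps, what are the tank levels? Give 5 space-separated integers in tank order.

Answer: 4 5 4 5 3

Derivation:
Step 1: flows [0->1,0->2,0=3,2=4] -> levels [5 6 2 7 1]
Step 2: flows [1->0,0->2,3->0,2->4] -> levels [6 5 2 6 2]
Step 3: flows [0->1,0->2,0=3,2=4] -> levels [4 6 3 6 2]
Step 4: flows [1->0,0->2,3->0,2->4] -> levels [5 5 3 5 3]
Step 5: flows [0=1,0->2,0=3,2=4] -> levels [4 5 4 5 3]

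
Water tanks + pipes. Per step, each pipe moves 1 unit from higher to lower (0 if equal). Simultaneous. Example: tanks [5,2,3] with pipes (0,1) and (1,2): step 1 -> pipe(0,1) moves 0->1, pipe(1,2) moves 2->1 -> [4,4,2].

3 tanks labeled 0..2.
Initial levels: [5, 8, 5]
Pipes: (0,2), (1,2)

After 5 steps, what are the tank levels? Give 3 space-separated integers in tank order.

Step 1: flows [0=2,1->2] -> levels [5 7 6]
Step 2: flows [2->0,1->2] -> levels [6 6 6]
Step 3: flows [0=2,1=2] -> levels [6 6 6]
  -> stable; steps 4..5 unchanged -> [6 6 6]

Answer: 6 6 6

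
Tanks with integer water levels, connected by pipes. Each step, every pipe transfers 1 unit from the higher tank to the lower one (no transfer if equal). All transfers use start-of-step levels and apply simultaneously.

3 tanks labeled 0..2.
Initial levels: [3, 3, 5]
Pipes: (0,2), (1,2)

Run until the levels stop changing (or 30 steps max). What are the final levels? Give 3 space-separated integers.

Answer: 3 3 5

Derivation:
Step 1: flows [2->0,2->1] -> levels [4 4 3]
Step 2: flows [0->2,1->2] -> levels [3 3 5]
  -> period-2 cycle: step 2 state = step 0 state; never stabilizes
  -> state at step 30: (30-0) mod 2 = 0, same as step 0 -> [3 3 5]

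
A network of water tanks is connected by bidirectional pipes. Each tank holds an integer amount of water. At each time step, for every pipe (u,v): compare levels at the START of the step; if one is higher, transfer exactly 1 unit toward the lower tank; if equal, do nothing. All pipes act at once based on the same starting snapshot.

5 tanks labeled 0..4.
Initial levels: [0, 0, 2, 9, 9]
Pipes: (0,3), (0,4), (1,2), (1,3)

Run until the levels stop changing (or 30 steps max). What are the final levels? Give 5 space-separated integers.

Answer: 4 2 4 5 5

Derivation:
Step 1: flows [3->0,4->0,2->1,3->1] -> levels [2 2 1 7 8]
Step 2: flows [3->0,4->0,1->2,3->1] -> levels [4 2 2 5 7]
Step 3: flows [3->0,4->0,1=2,3->1] -> levels [6 3 2 3 6]
Step 4: flows [0->3,0=4,1->2,1=3] -> levels [5 2 3 4 6]
Step 5: flows [0->3,4->0,2->1,3->1] -> levels [5 4 2 4 5]
Step 6: flows [0->3,0=4,1->2,1=3] -> levels [4 3 3 5 5]
Step 7: flows [3->0,4->0,1=2,3->1] -> levels [6 4 3 3 4]
Step 8: flows [0->3,0->4,1->2,1->3] -> levels [4 2 4 5 5]
Step 9: flows [3->0,4->0,2->1,3->1] -> levels [6 4 3 3 4]
  -> period-2 cycle: step 9 state = step 7 state; never stabilizes
  -> state at step 30: (30-7) mod 2 = 1, same as step 8 -> [4 2 4 5 5]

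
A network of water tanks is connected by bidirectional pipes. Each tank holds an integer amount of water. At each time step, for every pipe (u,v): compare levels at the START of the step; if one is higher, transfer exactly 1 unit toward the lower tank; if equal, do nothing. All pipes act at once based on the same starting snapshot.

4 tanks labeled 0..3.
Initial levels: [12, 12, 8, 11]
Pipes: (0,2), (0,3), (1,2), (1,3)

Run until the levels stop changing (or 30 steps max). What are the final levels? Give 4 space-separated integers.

Step 1: flows [0->2,0->3,1->2,1->3] -> levels [10 10 10 13]
Step 2: flows [0=2,3->0,1=2,3->1] -> levels [11 11 10 11]
Step 3: flows [0->2,0=3,1->2,1=3] -> levels [10 10 12 11]
Step 4: flows [2->0,3->0,2->1,3->1] -> levels [12 12 10 9]
Step 5: flows [0->2,0->3,1->2,1->3] -> levels [10 10 12 11]
  -> period-2 cycle: step 5 state = step 3 state; never stabilizes
  -> state at step 30: (30-3) mod 2 = 1, same as step 4 -> [12 12 10 9]

Answer: 12 12 10 9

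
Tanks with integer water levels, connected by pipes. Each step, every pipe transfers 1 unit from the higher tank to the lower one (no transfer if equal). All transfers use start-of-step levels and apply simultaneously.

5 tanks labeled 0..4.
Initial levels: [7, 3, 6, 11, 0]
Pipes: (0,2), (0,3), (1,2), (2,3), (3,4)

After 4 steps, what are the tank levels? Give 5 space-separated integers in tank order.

Step 1: flows [0->2,3->0,2->1,3->2,3->4] -> levels [7 4 7 8 1]
Step 2: flows [0=2,3->0,2->1,3->2,3->4] -> levels [8 5 7 5 2]
Step 3: flows [0->2,0->3,2->1,2->3,3->4] -> levels [6 6 6 6 3]
Step 4: flows [0=2,0=3,1=2,2=3,3->4] -> levels [6 6 6 5 4]

Answer: 6 6 6 5 4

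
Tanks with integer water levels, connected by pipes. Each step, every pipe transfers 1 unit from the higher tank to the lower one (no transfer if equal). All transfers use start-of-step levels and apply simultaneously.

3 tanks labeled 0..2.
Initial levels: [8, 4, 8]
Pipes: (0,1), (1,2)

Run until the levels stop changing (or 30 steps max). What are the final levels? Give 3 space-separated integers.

Answer: 6 8 6

Derivation:
Step 1: flows [0->1,2->1] -> levels [7 6 7]
Step 2: flows [0->1,2->1] -> levels [6 8 6]
Step 3: flows [1->0,1->2] -> levels [7 6 7]
  -> period-2 cycle: step 3 state = step 1 state; never stabilizes
  -> state at step 30: (30-1) mod 2 = 1, same as step 2 -> [6 8 6]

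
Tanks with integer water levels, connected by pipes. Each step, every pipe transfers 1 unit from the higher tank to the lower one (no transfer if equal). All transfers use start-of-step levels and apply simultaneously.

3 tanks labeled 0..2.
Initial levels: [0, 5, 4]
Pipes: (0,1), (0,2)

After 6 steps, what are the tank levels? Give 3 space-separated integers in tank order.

Step 1: flows [1->0,2->0] -> levels [2 4 3]
Step 2: flows [1->0,2->0] -> levels [4 3 2]
Step 3: flows [0->1,0->2] -> levels [2 4 3]
  -> period-2 cycle: step 3 state = step 1 state
  -> state at step 6: (6-1) mod 2 = 1, same as step 2 -> [4 3 2]

Answer: 4 3 2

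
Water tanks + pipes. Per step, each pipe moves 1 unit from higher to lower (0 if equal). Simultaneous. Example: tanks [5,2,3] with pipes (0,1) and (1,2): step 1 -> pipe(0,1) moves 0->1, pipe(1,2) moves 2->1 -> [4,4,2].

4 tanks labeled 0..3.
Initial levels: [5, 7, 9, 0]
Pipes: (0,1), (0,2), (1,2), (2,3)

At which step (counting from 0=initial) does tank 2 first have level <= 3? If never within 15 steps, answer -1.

Step 1: flows [1->0,2->0,2->1,2->3] -> levels [7 7 6 1]
Step 2: flows [0=1,0->2,1->2,2->3] -> levels [6 6 7 2]
Step 3: flows [0=1,2->0,2->1,2->3] -> levels [7 7 4 3]
Step 4: flows [0=1,0->2,1->2,2->3] -> levels [6 6 5 4]
Step 5: flows [0=1,0->2,1->2,2->3] -> levels [5 5 6 5]
Step 6: flows [0=1,2->0,2->1,2->3] -> levels [6 6 3 6]
Tank 2 first reaches <=3 at step 6

Answer: 6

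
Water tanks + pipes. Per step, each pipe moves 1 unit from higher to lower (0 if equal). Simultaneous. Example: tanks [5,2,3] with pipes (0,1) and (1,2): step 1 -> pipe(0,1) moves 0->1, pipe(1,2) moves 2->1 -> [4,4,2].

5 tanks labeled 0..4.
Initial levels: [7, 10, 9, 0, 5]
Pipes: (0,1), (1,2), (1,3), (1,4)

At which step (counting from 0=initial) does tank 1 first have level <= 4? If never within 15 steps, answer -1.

Answer: 5

Derivation:
Step 1: flows [1->0,1->2,1->3,1->4] -> levels [8 6 10 1 6]
Step 2: flows [0->1,2->1,1->3,1=4] -> levels [7 7 9 2 6]
Step 3: flows [0=1,2->1,1->3,1->4] -> levels [7 6 8 3 7]
Step 4: flows [0->1,2->1,1->3,4->1] -> levels [6 8 7 4 6]
Step 5: flows [1->0,1->2,1->3,1->4] -> levels [7 4 8 5 7]
Tank 1 first reaches <=4 at step 5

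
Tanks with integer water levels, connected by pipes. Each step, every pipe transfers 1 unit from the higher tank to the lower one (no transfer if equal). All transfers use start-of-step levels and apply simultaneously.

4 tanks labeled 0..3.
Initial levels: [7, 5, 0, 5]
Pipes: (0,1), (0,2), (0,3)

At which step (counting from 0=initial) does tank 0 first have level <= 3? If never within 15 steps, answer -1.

Answer: 5

Derivation:
Step 1: flows [0->1,0->2,0->3] -> levels [4 6 1 6]
Step 2: flows [1->0,0->2,3->0] -> levels [5 5 2 5]
Step 3: flows [0=1,0->2,0=3] -> levels [4 5 3 5]
Step 4: flows [1->0,0->2,3->0] -> levels [5 4 4 4]
Step 5: flows [0->1,0->2,0->3] -> levels [2 5 5 5]
Tank 0 first reaches <=3 at step 5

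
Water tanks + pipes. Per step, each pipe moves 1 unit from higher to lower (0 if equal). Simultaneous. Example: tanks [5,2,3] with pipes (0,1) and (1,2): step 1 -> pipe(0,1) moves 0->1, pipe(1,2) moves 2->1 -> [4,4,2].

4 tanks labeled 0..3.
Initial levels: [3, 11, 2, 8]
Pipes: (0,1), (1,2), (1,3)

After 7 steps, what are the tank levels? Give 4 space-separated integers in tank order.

Answer: 6 6 6 6

Derivation:
Step 1: flows [1->0,1->2,1->3] -> levels [4 8 3 9]
Step 2: flows [1->0,1->2,3->1] -> levels [5 7 4 8]
Step 3: flows [1->0,1->2,3->1] -> levels [6 6 5 7]
Step 4: flows [0=1,1->2,3->1] -> levels [6 6 6 6]
Step 5: flows [0=1,1=2,1=3] -> levels [6 6 6 6]
  -> stable; steps 6..7 unchanged -> [6 6 6 6]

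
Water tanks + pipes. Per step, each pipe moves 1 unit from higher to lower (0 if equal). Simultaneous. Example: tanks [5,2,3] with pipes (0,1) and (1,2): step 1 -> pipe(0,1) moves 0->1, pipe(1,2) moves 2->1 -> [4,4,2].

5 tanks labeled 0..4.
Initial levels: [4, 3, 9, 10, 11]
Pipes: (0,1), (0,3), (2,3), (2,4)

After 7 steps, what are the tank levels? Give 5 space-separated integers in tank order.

Answer: 6 7 7 8 9

Derivation:
Step 1: flows [0->1,3->0,3->2,4->2] -> levels [4 4 11 8 10]
Step 2: flows [0=1,3->0,2->3,2->4] -> levels [5 4 9 8 11]
Step 3: flows [0->1,3->0,2->3,4->2] -> levels [5 5 9 8 10]
Step 4: flows [0=1,3->0,2->3,4->2] -> levels [6 5 9 8 9]
Step 5: flows [0->1,3->0,2->3,2=4] -> levels [6 6 8 8 9]
Step 6: flows [0=1,3->0,2=3,4->2] -> levels [7 6 9 7 8]
Step 7: flows [0->1,0=3,2->3,2->4] -> levels [6 7 7 8 9]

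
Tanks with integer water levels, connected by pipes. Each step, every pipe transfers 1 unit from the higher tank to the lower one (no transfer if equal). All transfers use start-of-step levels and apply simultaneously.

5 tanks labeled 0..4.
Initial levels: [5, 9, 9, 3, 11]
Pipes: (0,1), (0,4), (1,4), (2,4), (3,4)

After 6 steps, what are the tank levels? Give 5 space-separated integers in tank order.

Answer: 7 7 7 7 9

Derivation:
Step 1: flows [1->0,4->0,4->1,4->2,4->3] -> levels [7 9 10 4 7]
Step 2: flows [1->0,0=4,1->4,2->4,4->3] -> levels [8 7 9 5 8]
Step 3: flows [0->1,0=4,4->1,2->4,4->3] -> levels [7 9 8 6 7]
Step 4: flows [1->0,0=4,1->4,2->4,4->3] -> levels [8 7 7 7 8]
Step 5: flows [0->1,0=4,4->1,4->2,4->3] -> levels [7 9 8 8 5]
Step 6: flows [1->0,0->4,1->4,2->4,3->4] -> levels [7 7 7 7 9]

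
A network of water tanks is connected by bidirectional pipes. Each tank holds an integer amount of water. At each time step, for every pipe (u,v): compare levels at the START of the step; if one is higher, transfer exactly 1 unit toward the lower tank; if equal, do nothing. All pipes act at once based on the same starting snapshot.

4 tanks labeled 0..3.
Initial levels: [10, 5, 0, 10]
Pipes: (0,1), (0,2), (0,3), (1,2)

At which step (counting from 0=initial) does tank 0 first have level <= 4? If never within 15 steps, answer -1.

Answer: -1

Derivation:
Step 1: flows [0->1,0->2,0=3,1->2] -> levels [8 5 2 10]
Step 2: flows [0->1,0->2,3->0,1->2] -> levels [7 5 4 9]
Step 3: flows [0->1,0->2,3->0,1->2] -> levels [6 5 6 8]
Step 4: flows [0->1,0=2,3->0,2->1] -> levels [6 7 5 7]
Step 5: flows [1->0,0->2,3->0,1->2] -> levels [7 5 7 6]
Step 6: flows [0->1,0=2,0->3,2->1] -> levels [5 7 6 7]
Step 7: flows [1->0,2->0,3->0,1->2] -> levels [8 5 6 6]
Step 8: flows [0->1,0->2,0->3,2->1] -> levels [5 7 6 7]
  -> period-2 cycle (repeats step 6); tank 0 never drops to <=4
Tank 0 never reaches <=4 within 15 steps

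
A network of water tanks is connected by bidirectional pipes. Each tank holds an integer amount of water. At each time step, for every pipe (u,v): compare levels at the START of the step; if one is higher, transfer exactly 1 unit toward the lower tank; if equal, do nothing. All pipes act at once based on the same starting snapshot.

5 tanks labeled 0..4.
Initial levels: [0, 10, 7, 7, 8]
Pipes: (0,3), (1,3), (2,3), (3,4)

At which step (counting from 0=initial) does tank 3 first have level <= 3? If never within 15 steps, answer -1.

Step 1: flows [3->0,1->3,2=3,4->3] -> levels [1 9 7 8 7]
Step 2: flows [3->0,1->3,3->2,3->4] -> levels [2 8 8 6 8]
Step 3: flows [3->0,1->3,2->3,4->3] -> levels [3 7 7 8 7]
Step 4: flows [3->0,3->1,3->2,3->4] -> levels [4 8 8 4 8]
Step 5: flows [0=3,1->3,2->3,4->3] -> levels [4 7 7 7 7]
Step 6: flows [3->0,1=3,2=3,3=4] -> levels [5 7 7 6 7]
Step 7: flows [3->0,1->3,2->3,4->3] -> levels [6 6 6 8 6]
Step 8: flows [3->0,3->1,3->2,3->4] -> levels [7 7 7 4 7]
Step 9: flows [0->3,1->3,2->3,4->3] -> levels [6 6 6 8 6]
  -> period-2 cycle (repeats step 7); tank 3 never drops to <=3
Tank 3 never reaches <=3 within 15 steps

Answer: -1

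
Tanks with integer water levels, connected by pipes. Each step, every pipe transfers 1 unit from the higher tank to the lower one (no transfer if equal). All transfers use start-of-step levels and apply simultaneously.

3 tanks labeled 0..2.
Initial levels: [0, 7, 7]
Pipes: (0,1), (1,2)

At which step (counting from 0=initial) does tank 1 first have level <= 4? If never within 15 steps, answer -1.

Step 1: flows [1->0,1=2] -> levels [1 6 7]
Step 2: flows [1->0,2->1] -> levels [2 6 6]
Step 3: flows [1->0,1=2] -> levels [3 5 6]
Step 4: flows [1->0,2->1] -> levels [4 5 5]
Step 5: flows [1->0,1=2] -> levels [5 4 5]
Tank 1 first reaches <=4 at step 5

Answer: 5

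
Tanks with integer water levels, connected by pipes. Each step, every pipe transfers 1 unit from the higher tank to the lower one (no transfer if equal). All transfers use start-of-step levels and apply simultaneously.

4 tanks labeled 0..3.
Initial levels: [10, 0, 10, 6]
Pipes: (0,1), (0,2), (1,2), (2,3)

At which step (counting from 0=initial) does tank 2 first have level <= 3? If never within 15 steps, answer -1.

Step 1: flows [0->1,0=2,2->1,2->3] -> levels [9 2 8 7]
Step 2: flows [0->1,0->2,2->1,2->3] -> levels [7 4 7 8]
Step 3: flows [0->1,0=2,2->1,3->2] -> levels [6 6 7 7]
Step 4: flows [0=1,2->0,2->1,2=3] -> levels [7 7 5 7]
Step 5: flows [0=1,0->2,1->2,3->2] -> levels [6 6 8 6]
Step 6: flows [0=1,2->0,2->1,2->3] -> levels [7 7 5 7]
  -> period-2 cycle (repeats step 4); tank 2 never drops to <=3
Tank 2 never reaches <=3 within 15 steps

Answer: -1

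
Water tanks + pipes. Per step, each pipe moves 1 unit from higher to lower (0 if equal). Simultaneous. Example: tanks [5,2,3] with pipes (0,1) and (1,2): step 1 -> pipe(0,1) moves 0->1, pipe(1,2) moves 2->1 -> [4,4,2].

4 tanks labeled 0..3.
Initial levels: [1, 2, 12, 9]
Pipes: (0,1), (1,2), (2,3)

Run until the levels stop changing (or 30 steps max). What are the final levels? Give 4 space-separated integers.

Answer: 5 7 5 7

Derivation:
Step 1: flows [1->0,2->1,2->3] -> levels [2 2 10 10]
Step 2: flows [0=1,2->1,2=3] -> levels [2 3 9 10]
Step 3: flows [1->0,2->1,3->2] -> levels [3 3 9 9]
Step 4: flows [0=1,2->1,2=3] -> levels [3 4 8 9]
Step 5: flows [1->0,2->1,3->2] -> levels [4 4 8 8]
Step 6: flows [0=1,2->1,2=3] -> levels [4 5 7 8]
Step 7: flows [1->0,2->1,3->2] -> levels [5 5 7 7]
Step 8: flows [0=1,2->1,2=3] -> levels [5 6 6 7]
Step 9: flows [1->0,1=2,3->2] -> levels [6 5 7 6]
Step 10: flows [0->1,2->1,2->3] -> levels [5 7 5 7]
Step 11: flows [1->0,1->2,3->2] -> levels [6 5 7 6]
  -> period-2 cycle: step 11 state = step 9 state; never stabilizes
  -> state at step 30: (30-9) mod 2 = 1, same as step 10 -> [5 7 5 7]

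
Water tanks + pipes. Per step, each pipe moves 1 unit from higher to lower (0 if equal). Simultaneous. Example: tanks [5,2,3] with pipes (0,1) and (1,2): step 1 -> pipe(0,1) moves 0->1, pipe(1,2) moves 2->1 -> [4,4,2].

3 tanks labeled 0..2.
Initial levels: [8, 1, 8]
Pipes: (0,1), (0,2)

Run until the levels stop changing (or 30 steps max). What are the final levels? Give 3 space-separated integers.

Step 1: flows [0->1,0=2] -> levels [7 2 8]
Step 2: flows [0->1,2->0] -> levels [7 3 7]
Step 3: flows [0->1,0=2] -> levels [6 4 7]
Step 4: flows [0->1,2->0] -> levels [6 5 6]
Step 5: flows [0->1,0=2] -> levels [5 6 6]
Step 6: flows [1->0,2->0] -> levels [7 5 5]
Step 7: flows [0->1,0->2] -> levels [5 6 6]
  -> period-2 cycle: step 7 state = step 5 state; never stabilizes
  -> state at step 30: (30-5) mod 2 = 1, same as step 6 -> [7 5 5]

Answer: 7 5 5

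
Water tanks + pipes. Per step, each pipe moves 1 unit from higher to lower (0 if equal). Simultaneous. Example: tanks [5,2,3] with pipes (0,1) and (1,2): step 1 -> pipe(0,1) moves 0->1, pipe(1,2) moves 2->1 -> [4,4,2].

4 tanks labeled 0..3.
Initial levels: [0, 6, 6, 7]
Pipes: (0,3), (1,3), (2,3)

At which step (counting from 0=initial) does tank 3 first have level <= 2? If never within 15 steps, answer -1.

Step 1: flows [3->0,3->1,3->2] -> levels [1 7 7 4]
Step 2: flows [3->0,1->3,2->3] -> levels [2 6 6 5]
Step 3: flows [3->0,1->3,2->3] -> levels [3 5 5 6]
Step 4: flows [3->0,3->1,3->2] -> levels [4 6 6 3]
Step 5: flows [0->3,1->3,2->3] -> levels [3 5 5 6]
  -> period-2 cycle (repeats step 3); tank 3 never drops to <=2
Tank 3 never reaches <=2 within 15 steps

Answer: -1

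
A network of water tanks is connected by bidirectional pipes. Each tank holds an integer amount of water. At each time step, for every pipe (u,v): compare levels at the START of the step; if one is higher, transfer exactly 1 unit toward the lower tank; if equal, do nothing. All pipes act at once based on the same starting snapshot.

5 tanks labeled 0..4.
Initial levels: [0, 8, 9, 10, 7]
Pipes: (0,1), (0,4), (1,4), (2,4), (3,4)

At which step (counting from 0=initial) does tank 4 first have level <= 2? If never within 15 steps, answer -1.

Step 1: flows [1->0,4->0,1->4,2->4,3->4] -> levels [2 6 8 9 9]
Step 2: flows [1->0,4->0,4->1,4->2,3=4] -> levels [4 6 9 9 6]
Step 3: flows [1->0,4->0,1=4,2->4,3->4] -> levels [6 5 8 8 7]
Step 4: flows [0->1,4->0,4->1,2->4,3->4] -> levels [6 7 7 7 7]
Step 5: flows [1->0,4->0,1=4,2=4,3=4] -> levels [8 6 7 7 6]
Step 6: flows [0->1,0->4,1=4,2->4,3->4] -> levels [6 7 6 6 9]
Step 7: flows [1->0,4->0,4->1,4->2,4->3] -> levels [8 7 7 7 5]
Step 8: flows [0->1,0->4,1->4,2->4,3->4] -> levels [6 7 6 6 9]
  -> period-2 cycle (repeats step 6); tank 4 never drops to <=2
Tank 4 never reaches <=2 within 15 steps

Answer: -1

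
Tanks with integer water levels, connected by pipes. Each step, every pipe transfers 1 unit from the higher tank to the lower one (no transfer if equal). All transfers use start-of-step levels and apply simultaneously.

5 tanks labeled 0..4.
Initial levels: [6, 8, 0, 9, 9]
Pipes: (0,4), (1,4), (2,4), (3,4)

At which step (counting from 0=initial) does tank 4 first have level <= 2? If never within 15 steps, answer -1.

Step 1: flows [4->0,4->1,4->2,3=4] -> levels [7 9 1 9 6]
Step 2: flows [0->4,1->4,4->2,3->4] -> levels [6 8 2 8 8]
Step 3: flows [4->0,1=4,4->2,3=4] -> levels [7 8 3 8 6]
Step 4: flows [0->4,1->4,4->2,3->4] -> levels [6 7 4 7 8]
Step 5: flows [4->0,4->1,4->2,4->3] -> levels [7 8 5 8 4]
Step 6: flows [0->4,1->4,2->4,3->4] -> levels [6 7 4 7 8]
  -> period-2 cycle (repeats step 4); tank 4 never drops to <=2
Tank 4 never reaches <=2 within 15 steps

Answer: -1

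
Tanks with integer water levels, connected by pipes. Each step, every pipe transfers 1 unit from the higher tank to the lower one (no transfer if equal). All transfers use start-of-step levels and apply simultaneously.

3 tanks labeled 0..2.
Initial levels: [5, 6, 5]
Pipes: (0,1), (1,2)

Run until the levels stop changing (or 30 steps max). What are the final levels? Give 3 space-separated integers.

Answer: 5 6 5

Derivation:
Step 1: flows [1->0,1->2] -> levels [6 4 6]
Step 2: flows [0->1,2->1] -> levels [5 6 5]
  -> period-2 cycle: step 2 state = step 0 state; never stabilizes
  -> state at step 30: (30-0) mod 2 = 0, same as step 0 -> [5 6 5]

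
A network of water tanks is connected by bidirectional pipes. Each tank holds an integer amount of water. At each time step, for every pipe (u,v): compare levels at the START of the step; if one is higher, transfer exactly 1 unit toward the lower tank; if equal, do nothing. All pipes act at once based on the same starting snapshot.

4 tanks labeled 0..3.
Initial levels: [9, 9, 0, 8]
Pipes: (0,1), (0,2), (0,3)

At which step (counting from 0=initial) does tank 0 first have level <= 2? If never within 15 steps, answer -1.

Answer: -1

Derivation:
Step 1: flows [0=1,0->2,0->3] -> levels [7 9 1 9]
Step 2: flows [1->0,0->2,3->0] -> levels [8 8 2 8]
Step 3: flows [0=1,0->2,0=3] -> levels [7 8 3 8]
Step 4: flows [1->0,0->2,3->0] -> levels [8 7 4 7]
Step 5: flows [0->1,0->2,0->3] -> levels [5 8 5 8]
Step 6: flows [1->0,0=2,3->0] -> levels [7 7 5 7]
Step 7: flows [0=1,0->2,0=3] -> levels [6 7 6 7]
Step 8: flows [1->0,0=2,3->0] -> levels [8 6 6 6]
Step 9: flows [0->1,0->2,0->3] -> levels [5 7 7 7]
Step 10: flows [1->0,2->0,3->0] -> levels [8 6 6 6]
  -> period-2 cycle (repeats step 8); tank 0 never drops to <=2
Tank 0 never reaches <=2 within 15 steps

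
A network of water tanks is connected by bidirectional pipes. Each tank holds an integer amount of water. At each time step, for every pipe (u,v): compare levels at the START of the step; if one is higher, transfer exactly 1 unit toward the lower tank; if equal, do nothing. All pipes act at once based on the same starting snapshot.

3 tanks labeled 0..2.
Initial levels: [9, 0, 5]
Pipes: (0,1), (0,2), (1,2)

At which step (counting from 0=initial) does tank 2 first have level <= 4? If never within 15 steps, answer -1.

Step 1: flows [0->1,0->2,2->1] -> levels [7 2 5]
Step 2: flows [0->1,0->2,2->1] -> levels [5 4 5]
Step 3: flows [0->1,0=2,2->1] -> levels [4 6 4]
Tank 2 first reaches <=4 at step 3

Answer: 3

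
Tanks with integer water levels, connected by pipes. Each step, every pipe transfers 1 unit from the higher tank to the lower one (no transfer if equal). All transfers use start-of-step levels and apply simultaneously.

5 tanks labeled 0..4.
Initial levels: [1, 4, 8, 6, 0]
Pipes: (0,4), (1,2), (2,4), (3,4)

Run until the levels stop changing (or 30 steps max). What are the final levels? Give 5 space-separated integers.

Answer: 3 5 3 3 5

Derivation:
Step 1: flows [0->4,2->1,2->4,3->4] -> levels [0 5 6 5 3]
Step 2: flows [4->0,2->1,2->4,3->4] -> levels [1 6 4 4 4]
Step 3: flows [4->0,1->2,2=4,3=4] -> levels [2 5 5 4 3]
Step 4: flows [4->0,1=2,2->4,3->4] -> levels [3 5 4 3 4]
Step 5: flows [4->0,1->2,2=4,4->3] -> levels [4 4 5 4 2]
Step 6: flows [0->4,2->1,2->4,3->4] -> levels [3 5 3 3 5]
Step 7: flows [4->0,1->2,4->2,4->3] -> levels [4 4 5 4 2]
  -> period-2 cycle: step 7 state = step 5 state; never stabilizes
  -> state at step 30: (30-5) mod 2 = 1, same as step 6 -> [3 5 3 3 5]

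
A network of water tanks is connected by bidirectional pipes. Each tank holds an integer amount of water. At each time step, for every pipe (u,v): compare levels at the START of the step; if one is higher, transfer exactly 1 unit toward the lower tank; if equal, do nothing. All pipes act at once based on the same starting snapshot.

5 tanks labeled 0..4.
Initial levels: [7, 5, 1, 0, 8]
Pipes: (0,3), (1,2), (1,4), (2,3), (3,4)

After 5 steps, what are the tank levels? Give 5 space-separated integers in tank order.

Answer: 5 3 5 3 5

Derivation:
Step 1: flows [0->3,1->2,4->1,2->3,4->3] -> levels [6 5 1 3 6]
Step 2: flows [0->3,1->2,4->1,3->2,4->3] -> levels [5 5 3 4 4]
Step 3: flows [0->3,1->2,1->4,3->2,3=4] -> levels [4 3 5 4 5]
Step 4: flows [0=3,2->1,4->1,2->3,4->3] -> levels [4 5 3 6 3]
Step 5: flows [3->0,1->2,1->4,3->2,3->4] -> levels [5 3 5 3 5]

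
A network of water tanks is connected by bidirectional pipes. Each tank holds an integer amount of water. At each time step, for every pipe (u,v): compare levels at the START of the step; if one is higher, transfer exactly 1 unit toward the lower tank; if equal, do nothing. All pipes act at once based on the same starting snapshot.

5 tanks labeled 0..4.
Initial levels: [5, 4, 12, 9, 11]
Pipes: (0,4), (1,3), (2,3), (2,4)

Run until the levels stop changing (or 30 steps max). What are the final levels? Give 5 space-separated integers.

Answer: 9 8 10 7 7

Derivation:
Step 1: flows [4->0,3->1,2->3,2->4] -> levels [6 5 10 9 11]
Step 2: flows [4->0,3->1,2->3,4->2] -> levels [7 6 10 9 9]
Step 3: flows [4->0,3->1,2->3,2->4] -> levels [8 7 8 9 9]
Step 4: flows [4->0,3->1,3->2,4->2] -> levels [9 8 10 7 7]
Step 5: flows [0->4,1->3,2->3,2->4] -> levels [8 7 8 9 9]
  -> period-2 cycle: step 5 state = step 3 state; never stabilizes
  -> state at step 30: (30-3) mod 2 = 1, same as step 4 -> [9 8 10 7 7]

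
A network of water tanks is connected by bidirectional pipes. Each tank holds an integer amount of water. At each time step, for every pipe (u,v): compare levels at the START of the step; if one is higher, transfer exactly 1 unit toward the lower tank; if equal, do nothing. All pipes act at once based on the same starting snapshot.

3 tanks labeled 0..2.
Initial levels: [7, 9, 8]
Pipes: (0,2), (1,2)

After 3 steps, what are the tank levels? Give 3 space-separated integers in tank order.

Answer: 8 8 8

Derivation:
Step 1: flows [2->0,1->2] -> levels [8 8 8]
Step 2: flows [0=2,1=2] -> levels [8 8 8]
  -> stable; steps 3..3 unchanged -> [8 8 8]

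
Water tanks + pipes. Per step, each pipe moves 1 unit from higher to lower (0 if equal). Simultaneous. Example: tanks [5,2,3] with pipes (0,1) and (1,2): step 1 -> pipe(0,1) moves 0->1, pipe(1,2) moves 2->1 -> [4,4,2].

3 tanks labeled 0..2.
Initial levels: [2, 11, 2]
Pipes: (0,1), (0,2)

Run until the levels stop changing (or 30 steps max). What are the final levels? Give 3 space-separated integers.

Step 1: flows [1->0,0=2] -> levels [3 10 2]
Step 2: flows [1->0,0->2] -> levels [3 9 3]
Step 3: flows [1->0,0=2] -> levels [4 8 3]
Step 4: flows [1->0,0->2] -> levels [4 7 4]
Step 5: flows [1->0,0=2] -> levels [5 6 4]
Step 6: flows [1->0,0->2] -> levels [5 5 5]
Step 7: flows [0=1,0=2] -> levels [5 5 5]
  -> stable (no change)

Answer: 5 5 5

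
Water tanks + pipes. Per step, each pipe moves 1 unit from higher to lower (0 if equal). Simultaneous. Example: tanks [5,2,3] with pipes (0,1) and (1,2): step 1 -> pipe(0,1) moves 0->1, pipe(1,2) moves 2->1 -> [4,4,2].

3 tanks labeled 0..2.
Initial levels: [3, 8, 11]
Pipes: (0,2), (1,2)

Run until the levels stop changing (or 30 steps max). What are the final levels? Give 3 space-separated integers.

Step 1: flows [2->0,2->1] -> levels [4 9 9]
Step 2: flows [2->0,1=2] -> levels [5 9 8]
Step 3: flows [2->0,1->2] -> levels [6 8 8]
Step 4: flows [2->0,1=2] -> levels [7 8 7]
Step 5: flows [0=2,1->2] -> levels [7 7 8]
Step 6: flows [2->0,2->1] -> levels [8 8 6]
Step 7: flows [0->2,1->2] -> levels [7 7 8]
  -> period-2 cycle: step 7 state = step 5 state; never stabilizes
  -> state at step 30: (30-5) mod 2 = 1, same as step 6 -> [8 8 6]

Answer: 8 8 6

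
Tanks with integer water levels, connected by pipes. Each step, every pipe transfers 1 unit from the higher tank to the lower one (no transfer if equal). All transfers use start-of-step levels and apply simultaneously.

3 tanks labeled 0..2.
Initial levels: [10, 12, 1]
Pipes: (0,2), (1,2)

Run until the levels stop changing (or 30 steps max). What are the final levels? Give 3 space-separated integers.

Answer: 7 7 9

Derivation:
Step 1: flows [0->2,1->2] -> levels [9 11 3]
Step 2: flows [0->2,1->2] -> levels [8 10 5]
Step 3: flows [0->2,1->2] -> levels [7 9 7]
Step 4: flows [0=2,1->2] -> levels [7 8 8]
Step 5: flows [2->0,1=2] -> levels [8 8 7]
Step 6: flows [0->2,1->2] -> levels [7 7 9]
Step 7: flows [2->0,2->1] -> levels [8 8 7]
  -> period-2 cycle: step 7 state = step 5 state; never stabilizes
  -> state at step 30: (30-5) mod 2 = 1, same as step 6 -> [7 7 9]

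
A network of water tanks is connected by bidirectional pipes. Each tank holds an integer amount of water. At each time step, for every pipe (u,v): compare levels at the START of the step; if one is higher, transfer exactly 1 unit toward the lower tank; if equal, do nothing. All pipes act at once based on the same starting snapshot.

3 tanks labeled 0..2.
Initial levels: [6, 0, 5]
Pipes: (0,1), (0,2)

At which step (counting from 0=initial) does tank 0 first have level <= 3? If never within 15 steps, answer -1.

Step 1: flows [0->1,0->2] -> levels [4 1 6]
Step 2: flows [0->1,2->0] -> levels [4 2 5]
Step 3: flows [0->1,2->0] -> levels [4 3 4]
Step 4: flows [0->1,0=2] -> levels [3 4 4]
Tank 0 first reaches <=3 at step 4

Answer: 4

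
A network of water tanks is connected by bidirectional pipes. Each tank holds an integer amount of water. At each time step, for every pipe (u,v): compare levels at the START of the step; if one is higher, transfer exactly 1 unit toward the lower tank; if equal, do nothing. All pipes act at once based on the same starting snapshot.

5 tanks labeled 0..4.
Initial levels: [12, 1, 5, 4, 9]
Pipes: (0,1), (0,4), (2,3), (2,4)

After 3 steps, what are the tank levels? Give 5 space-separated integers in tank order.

Step 1: flows [0->1,0->4,2->3,4->2] -> levels [10 2 5 5 9]
Step 2: flows [0->1,0->4,2=3,4->2] -> levels [8 3 6 5 9]
Step 3: flows [0->1,4->0,2->3,4->2] -> levels [8 4 6 6 7]

Answer: 8 4 6 6 7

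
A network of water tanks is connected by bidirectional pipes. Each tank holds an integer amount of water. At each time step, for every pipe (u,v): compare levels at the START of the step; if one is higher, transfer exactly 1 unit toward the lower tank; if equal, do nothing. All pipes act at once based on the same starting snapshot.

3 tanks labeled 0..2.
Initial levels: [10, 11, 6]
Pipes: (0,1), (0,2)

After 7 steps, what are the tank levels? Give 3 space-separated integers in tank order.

Answer: 9 9 9

Derivation:
Step 1: flows [1->0,0->2] -> levels [10 10 7]
Step 2: flows [0=1,0->2] -> levels [9 10 8]
Step 3: flows [1->0,0->2] -> levels [9 9 9]
Step 4: flows [0=1,0=2] -> levels [9 9 9]
  -> stable; steps 5..7 unchanged -> [9 9 9]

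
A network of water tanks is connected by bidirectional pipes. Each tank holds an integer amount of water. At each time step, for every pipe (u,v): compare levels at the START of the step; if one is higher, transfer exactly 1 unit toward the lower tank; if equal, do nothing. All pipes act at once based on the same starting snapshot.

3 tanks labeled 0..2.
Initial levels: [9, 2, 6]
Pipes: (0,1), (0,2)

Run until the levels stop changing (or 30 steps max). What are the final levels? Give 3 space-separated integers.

Answer: 5 6 6

Derivation:
Step 1: flows [0->1,0->2] -> levels [7 3 7]
Step 2: flows [0->1,0=2] -> levels [6 4 7]
Step 3: flows [0->1,2->0] -> levels [6 5 6]
Step 4: flows [0->1,0=2] -> levels [5 6 6]
Step 5: flows [1->0,2->0] -> levels [7 5 5]
Step 6: flows [0->1,0->2] -> levels [5 6 6]
  -> period-2 cycle: step 6 state = step 4 state; never stabilizes
  -> state at step 30: (30-4) mod 2 = 0, same as step 4 -> [5 6 6]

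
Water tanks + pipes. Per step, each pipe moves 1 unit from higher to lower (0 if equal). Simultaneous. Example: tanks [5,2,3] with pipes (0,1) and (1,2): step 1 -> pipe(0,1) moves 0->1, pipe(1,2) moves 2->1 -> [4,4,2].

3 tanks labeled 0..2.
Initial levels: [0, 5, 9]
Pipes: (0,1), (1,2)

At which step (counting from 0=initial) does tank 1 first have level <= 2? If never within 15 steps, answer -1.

Answer: -1

Derivation:
Step 1: flows [1->0,2->1] -> levels [1 5 8]
Step 2: flows [1->0,2->1] -> levels [2 5 7]
Step 3: flows [1->0,2->1] -> levels [3 5 6]
Step 4: flows [1->0,2->1] -> levels [4 5 5]
Step 5: flows [1->0,1=2] -> levels [5 4 5]
Step 6: flows [0->1,2->1] -> levels [4 6 4]
Step 7: flows [1->0,1->2] -> levels [5 4 5]
  -> period-2 cycle (repeats step 5); tank 1 never drops to <=2
Tank 1 never reaches <=2 within 15 steps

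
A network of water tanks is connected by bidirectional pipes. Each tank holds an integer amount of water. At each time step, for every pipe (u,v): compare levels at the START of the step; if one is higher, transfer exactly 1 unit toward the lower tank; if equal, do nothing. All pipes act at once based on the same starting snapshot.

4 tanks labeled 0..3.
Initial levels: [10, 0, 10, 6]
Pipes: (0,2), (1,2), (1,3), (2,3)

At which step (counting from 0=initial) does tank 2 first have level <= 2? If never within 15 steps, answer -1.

Answer: -1

Derivation:
Step 1: flows [0=2,2->1,3->1,2->3] -> levels [10 2 8 6]
Step 2: flows [0->2,2->1,3->1,2->3] -> levels [9 4 7 6]
Step 3: flows [0->2,2->1,3->1,2->3] -> levels [8 6 6 6]
Step 4: flows [0->2,1=2,1=3,2=3] -> levels [7 6 7 6]
Step 5: flows [0=2,2->1,1=3,2->3] -> levels [7 7 5 7]
Step 6: flows [0->2,1->2,1=3,3->2] -> levels [6 6 8 6]
Step 7: flows [2->0,2->1,1=3,2->3] -> levels [7 7 5 7]
  -> period-2 cycle (repeats step 5); tank 2 never drops to <=2
Tank 2 never reaches <=2 within 15 steps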